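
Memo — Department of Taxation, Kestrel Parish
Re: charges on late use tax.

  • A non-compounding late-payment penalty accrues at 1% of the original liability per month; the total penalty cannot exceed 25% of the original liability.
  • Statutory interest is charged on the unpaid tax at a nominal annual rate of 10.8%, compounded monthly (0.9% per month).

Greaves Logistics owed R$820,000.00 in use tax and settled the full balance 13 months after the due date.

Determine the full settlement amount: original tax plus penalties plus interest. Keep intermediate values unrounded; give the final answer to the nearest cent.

Penalty: 13 × 1% × R$820,000.00 = R$106,600.00 (below the 25% cap of R$205,000.00)
Interest: R$820,000.00 × ((1 + 0.009)^13 − 1) = R$820,000.00 × 0.1235313… = R$101,295.6349…
Total = R$820,000.00 + R$106,600.0000 + R$101,295.6349… = R$1,027,895.63

R$1,027,895.63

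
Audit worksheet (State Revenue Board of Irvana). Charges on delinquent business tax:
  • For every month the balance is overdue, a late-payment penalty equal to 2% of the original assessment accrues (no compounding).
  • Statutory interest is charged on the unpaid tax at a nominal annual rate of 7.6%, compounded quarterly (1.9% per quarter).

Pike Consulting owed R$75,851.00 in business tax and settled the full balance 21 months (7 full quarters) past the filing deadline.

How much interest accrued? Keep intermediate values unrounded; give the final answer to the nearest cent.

Interest: R$75,851.00 × ((1 + 0.019)^7 − 1) = R$75,851.00 × 0.1408257… = R$10,681.7685…

R$10,681.77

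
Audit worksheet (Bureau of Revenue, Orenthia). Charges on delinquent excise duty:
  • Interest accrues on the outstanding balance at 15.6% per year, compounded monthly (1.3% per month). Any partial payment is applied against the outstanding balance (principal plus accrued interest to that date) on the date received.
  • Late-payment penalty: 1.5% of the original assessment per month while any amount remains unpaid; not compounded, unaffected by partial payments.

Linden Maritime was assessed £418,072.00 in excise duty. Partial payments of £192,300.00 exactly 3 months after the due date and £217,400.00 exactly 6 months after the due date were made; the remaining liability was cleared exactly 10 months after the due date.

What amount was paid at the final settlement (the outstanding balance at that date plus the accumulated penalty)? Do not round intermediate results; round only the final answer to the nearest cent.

£99,000.45

Balance at month 3: £418,072.0000 × (1 + 0.013)^3 = £434,589.6890…
After £192,300.00 payment: £434,589.6890… − £192,300.00 = £242,289.6890…
Balance at month 6: £242,289.6890… × (1 + 0.013)^3 = £251,862.3601…
After £217,400.00 payment: £251,862.3601… − £217,400.00 = £34,462.3601…
Balance at month 10: £34,462.3601… × (1 + 0.013)^4 = £36,289.6515…
Penalty: 10 × 1.5% × £418,072.00 = £62,710.80
Final settlement = outstanding balance + penalty = £36,289.6515… + £62,710.80 = £99,000.45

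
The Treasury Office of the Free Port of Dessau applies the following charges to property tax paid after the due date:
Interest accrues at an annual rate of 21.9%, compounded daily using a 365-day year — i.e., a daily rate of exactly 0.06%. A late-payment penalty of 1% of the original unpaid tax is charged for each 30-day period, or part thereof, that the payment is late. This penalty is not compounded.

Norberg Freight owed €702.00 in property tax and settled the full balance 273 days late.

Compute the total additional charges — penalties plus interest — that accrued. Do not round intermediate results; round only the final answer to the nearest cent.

€195.10

Penalty periods: ⌈273/30⌉ = 10; penalty = 10 × 1% × €702.00 = €70.20
Interest: €702.00 × ((1 + 0.0006)^273 − 1) = €702.00 × 0.17792083… = €124.9004…
Penalties + interest = €70.2000 + €124.9004… = €195.10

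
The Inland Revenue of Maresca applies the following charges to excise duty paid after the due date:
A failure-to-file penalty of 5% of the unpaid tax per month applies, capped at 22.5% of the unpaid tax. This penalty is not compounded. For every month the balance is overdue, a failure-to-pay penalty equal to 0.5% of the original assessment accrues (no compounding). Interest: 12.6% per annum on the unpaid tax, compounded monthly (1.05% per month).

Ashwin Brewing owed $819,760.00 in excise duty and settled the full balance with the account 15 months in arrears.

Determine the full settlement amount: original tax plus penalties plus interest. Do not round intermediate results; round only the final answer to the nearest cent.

$1,204,735.65

Failure-to-file: 15 × 5% × $819,760.00 = $614,820.00, capped at 22.5% × $819,760.00 = $184,446.00
Failure-to-pay penalty: 15 × 0.5% × $819,760.00 = $61,482.00
Interest: $819,760.00 × ((1 + 0.0105)^15 − 1) = $819,760.00 × 0.1696200… = $139,047.6511…
Total = $819,760.00 + $245,928.0000 + $139,047.6511… = $1,204,735.65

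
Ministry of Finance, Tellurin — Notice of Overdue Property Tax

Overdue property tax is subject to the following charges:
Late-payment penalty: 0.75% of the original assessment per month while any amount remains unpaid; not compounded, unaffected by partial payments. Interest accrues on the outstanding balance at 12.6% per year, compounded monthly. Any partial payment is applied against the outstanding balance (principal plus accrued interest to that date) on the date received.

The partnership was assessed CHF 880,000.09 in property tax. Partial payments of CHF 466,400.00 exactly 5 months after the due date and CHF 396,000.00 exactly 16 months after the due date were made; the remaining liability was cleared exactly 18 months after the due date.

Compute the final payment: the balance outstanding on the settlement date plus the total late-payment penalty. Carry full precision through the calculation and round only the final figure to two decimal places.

CHF 242,236.55

Monthly rate = 12.6% ÷ 12 = 1.05%
Balance at month 5: CHF 880,000.0900 × (1 + 0.0105)^5 = CHF 927,180.5355…
After CHF 466,400.00 payment: CHF 927,180.5355… − CHF 466,400.00 = CHF 460,780.5355…
Balance at month 16: CHF 460,780.5355… × (1 + 0.0105)^11 = CHF 516,884.6339…
After CHF 396,000.00 payment: CHF 516,884.6339… − CHF 396,000.00 = CHF 120,884.6339…
Balance at month 18: CHF 120,884.6339… × (1 + 0.0105)^2 = CHF 123,436.5387…
Penalty: 18 × 0.75% × CHF 880,000.09 = CHF 118,800.01…
Final settlement = outstanding balance + penalty = CHF 123,436.5387… + CHF 118,800.01… = CHF 242,236.55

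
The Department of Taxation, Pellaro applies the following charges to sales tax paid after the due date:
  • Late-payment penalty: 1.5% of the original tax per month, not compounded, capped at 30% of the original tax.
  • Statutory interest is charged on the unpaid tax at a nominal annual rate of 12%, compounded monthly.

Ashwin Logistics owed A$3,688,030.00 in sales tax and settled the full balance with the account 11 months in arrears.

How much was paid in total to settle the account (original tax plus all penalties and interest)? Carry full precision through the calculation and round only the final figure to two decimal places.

A$4,723,143.28

Penalty: 11 × 1.5% × A$3,688,030.00 = A$608,524.95 (below the 30% cap of A$1,106,409.00)
Interest (12%/yr ÷ 12 = 1%/month): A$3,688,030.00 × ((1 + 0.01)^11 − 1) = A$426,588.3326…
Total = A$3,688,030.00 + A$608,524.9500 + A$426,588.3326… = A$4,723,143.28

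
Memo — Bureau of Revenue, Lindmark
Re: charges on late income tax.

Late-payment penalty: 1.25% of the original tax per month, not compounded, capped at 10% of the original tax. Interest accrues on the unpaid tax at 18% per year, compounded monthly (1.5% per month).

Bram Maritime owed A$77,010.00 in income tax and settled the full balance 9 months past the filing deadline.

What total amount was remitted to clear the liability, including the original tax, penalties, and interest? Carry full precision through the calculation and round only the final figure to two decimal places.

A$95,753.46

Penalty (uncapped): 9 × 1.25% × A$77,010.00 = A$8,663.63…; cap = 10% × A$77,010.00 = A$7,701.00 → penalty = A$7,701.00
Interest: A$77,010.00 × ((1 + 0.015)^9 − 1) = A$77,010.00 × 0.1433900… = A$11,042.4620…
Total = A$77,010.00 + A$7,701.0000 + A$11,042.4620… = A$95,753.46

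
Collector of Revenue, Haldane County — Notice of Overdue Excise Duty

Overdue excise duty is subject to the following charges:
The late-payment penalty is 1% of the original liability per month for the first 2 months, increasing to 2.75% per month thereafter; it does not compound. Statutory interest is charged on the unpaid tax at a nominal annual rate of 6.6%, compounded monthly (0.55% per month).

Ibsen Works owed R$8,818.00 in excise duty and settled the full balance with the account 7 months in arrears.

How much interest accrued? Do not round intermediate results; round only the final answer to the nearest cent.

R$345.15

Interest: R$8,818.00 × ((1 + 0.0055)^7 − 1) = R$8,818.00 × 0.0391411… = R$345.1463…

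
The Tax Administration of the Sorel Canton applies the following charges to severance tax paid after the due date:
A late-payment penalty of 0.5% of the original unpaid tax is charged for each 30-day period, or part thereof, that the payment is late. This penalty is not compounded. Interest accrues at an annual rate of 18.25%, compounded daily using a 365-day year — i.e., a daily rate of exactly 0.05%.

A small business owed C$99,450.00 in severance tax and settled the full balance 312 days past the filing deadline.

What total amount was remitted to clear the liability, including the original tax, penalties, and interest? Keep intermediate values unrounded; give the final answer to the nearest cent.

Penalty periods: ⌈312/30⌉ = 11; penalty = 11 × 0.5% × C$99,450.00 = C$5,469.75
Interest: C$99,450.00 × ((1 + 0.0005)^312 − 1) = C$99,450.00 × 0.16878063… = C$16,785.2341…
Total = C$99,450.00 + C$5,469.7500 + C$16,785.2341… = C$121,704.98

C$121,704.98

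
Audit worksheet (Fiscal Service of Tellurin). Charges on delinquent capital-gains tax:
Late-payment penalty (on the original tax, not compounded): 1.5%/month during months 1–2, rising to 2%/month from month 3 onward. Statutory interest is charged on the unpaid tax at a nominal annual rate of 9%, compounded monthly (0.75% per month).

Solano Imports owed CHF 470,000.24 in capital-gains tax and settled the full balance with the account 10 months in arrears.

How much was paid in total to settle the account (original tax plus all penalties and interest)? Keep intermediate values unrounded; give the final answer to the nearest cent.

Penalty, months 1–2: 2 × 1.5% × CHF 470,000.24 = CHF 14,100.01…
Penalty, months 3–10: 8 × 2% × CHF 470,000.24 = CHF 75,200.04…
Interest: CHF 470,000.24 × ((1 + 0.0075)^10 − 1) = CHF 470,000.24 × 0.0775825… = CHF 36,463.8150…
Total = CHF 470,000.24 + CHF 89,300.0456 + CHF 36,463.8150… = CHF 595,764.10

CHF 595,764.10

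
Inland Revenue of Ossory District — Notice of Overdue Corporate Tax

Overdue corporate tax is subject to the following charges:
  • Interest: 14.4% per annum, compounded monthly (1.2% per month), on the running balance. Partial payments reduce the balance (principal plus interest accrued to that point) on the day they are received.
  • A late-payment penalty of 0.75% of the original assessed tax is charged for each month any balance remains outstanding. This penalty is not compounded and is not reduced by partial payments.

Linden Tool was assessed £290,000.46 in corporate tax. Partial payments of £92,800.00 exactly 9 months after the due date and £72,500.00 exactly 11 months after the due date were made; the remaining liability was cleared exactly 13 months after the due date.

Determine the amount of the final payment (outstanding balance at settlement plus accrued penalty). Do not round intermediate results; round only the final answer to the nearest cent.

£195,334.91

Balance at month 9: £290,000.4600 × (1 + 0.012)^9 = £322,866.7331…
After £92,800.00 payment: £322,866.7331… − £92,800.00 = £230,066.7331…
Balance at month 11: £230,066.7331… × (1 + 0.012)^2 = £235,621.4643…
After £72,500.00 payment: £235,621.4643… − £72,500.00 = £163,121.4643…
Balance at month 13: £163,121.4643… × (1 + 0.012)^2 = £167,059.8689…
Penalty: 13 × 0.75% × £290,000.46 = £28,275.04…
Final settlement = outstanding balance + penalty = £167,059.8689… + £28,275.04… = £195,334.91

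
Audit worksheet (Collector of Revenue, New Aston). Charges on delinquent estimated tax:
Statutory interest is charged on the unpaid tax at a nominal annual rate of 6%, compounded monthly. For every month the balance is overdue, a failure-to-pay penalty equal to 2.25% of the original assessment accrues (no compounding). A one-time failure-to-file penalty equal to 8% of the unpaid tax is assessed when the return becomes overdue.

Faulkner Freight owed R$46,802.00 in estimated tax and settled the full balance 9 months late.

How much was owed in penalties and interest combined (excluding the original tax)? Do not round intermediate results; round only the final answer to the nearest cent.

Failure-to-file penalty: 8% × R$46,802.00 = R$3,744.16
Failure-to-pay penalty: 9 × 2.25% × R$46,802.00 = R$9,477.41…
Interest (6%/yr ÷ 12 = 0.5%/month): R$46,802.00 × ((1 + 0.005)^9 − 1) = R$2,148.7069…
Penalties + interest = R$13,221.5650 + R$2,148.7069… = R$15,370.27

R$15,370.27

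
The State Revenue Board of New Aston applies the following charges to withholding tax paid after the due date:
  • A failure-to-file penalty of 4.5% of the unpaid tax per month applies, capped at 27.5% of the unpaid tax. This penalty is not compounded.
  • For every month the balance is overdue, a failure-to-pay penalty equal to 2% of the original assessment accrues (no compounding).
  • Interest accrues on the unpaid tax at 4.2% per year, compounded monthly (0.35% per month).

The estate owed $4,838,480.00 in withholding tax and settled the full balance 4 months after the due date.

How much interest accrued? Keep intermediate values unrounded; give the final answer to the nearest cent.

Interest: $4,838,480.00 × ((1 + 0.0035)^4 − 1) = $4,838,480.00 × 0.0140737… = $68,095.1788…

$68,095.18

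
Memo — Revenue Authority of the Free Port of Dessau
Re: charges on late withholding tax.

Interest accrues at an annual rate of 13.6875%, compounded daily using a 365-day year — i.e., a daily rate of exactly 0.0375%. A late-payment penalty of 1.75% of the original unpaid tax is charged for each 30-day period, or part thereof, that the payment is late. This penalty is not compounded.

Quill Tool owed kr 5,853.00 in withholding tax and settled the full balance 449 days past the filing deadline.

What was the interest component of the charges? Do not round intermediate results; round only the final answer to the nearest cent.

Interest: kr 5,853.00 × ((1 + 0.000375)^449 − 1) = kr 5,853.00 × 0.18334295… = kr 1,073.1063…

kr 1,073.11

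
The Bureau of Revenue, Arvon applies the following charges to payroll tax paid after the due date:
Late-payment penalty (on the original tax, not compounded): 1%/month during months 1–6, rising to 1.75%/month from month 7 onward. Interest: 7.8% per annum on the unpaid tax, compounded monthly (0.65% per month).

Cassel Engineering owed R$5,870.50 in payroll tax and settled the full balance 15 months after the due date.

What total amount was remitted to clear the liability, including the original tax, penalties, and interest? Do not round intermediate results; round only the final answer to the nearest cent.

Penalty, months 1–6: 6 × 1% × R$5,870.50 = R$352.23
Penalty, months 7–15: 9 × 1.75% × R$5,870.50 = R$924.60…
Interest: R$5,870.50 × ((1 + 0.0065)^15 − 1) = R$5,870.50 × 0.1020637… = R$599.1648…
Total = R$5,870.50 + R$1,276.8338… + R$599.1648… = R$7,746.50

R$7,746.50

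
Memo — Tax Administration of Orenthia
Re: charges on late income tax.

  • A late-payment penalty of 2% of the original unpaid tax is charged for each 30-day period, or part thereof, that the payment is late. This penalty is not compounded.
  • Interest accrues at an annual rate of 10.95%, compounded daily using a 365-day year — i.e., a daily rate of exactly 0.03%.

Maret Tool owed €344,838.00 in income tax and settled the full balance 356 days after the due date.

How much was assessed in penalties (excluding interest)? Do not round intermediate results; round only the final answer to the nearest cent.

€82,761.12

Penalty periods: ⌈356/30⌉ = 12; penalty = 12 × 2% × €344,838.00 = €82,761.12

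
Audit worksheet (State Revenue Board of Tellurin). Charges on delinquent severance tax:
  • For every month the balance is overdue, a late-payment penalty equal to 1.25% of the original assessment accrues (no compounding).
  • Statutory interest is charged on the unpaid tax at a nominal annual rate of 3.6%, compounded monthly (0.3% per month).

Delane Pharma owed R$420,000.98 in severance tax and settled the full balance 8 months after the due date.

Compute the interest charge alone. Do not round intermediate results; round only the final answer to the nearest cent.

Interest: R$420,000.98 × ((1 + 0.003)^8 − 1) = R$420,000.98 × 0.0242535… = R$10,186.5012…

R$10,186.50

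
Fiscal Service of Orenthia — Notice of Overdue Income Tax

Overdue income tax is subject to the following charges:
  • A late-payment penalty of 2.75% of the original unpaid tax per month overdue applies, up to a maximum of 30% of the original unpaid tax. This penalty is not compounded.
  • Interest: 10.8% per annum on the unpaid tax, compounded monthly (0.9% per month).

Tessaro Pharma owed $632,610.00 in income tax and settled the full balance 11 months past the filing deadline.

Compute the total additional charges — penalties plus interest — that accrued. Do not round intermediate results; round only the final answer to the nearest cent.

Penalty (uncapped): 11 × 2.75% × $632,610.00 = $191,364.53…; cap = 30% × $632,610.00 = $189,783.00 → penalty = $189,783.00
Interest: $632,610.00 × ((1 + 0.009)^11 − 1) = $632,610.00 × 0.1035775… = $65,524.1481…
Penalties + interest = $189,783.0000 + $65,524.1481… = $255,307.15

$255,307.15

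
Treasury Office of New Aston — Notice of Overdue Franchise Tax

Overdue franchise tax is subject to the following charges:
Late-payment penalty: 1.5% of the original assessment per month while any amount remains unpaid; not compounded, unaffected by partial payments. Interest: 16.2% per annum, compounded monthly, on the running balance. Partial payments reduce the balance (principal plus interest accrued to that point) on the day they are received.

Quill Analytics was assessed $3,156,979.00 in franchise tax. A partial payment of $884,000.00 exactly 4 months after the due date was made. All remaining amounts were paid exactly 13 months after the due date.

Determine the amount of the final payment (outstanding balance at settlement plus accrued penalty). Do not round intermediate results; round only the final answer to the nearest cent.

Monthly rate = 16.2% ÷ 12 = 1.35%
Balance at month 4: $3,156,979.0000 × (1 + 0.0135)^4 = $3,330,939.1968…
After $884,000.00 payment: $3,330,939.1968… − $884,000.00 = $2,446,939.1968…
Balance at month 13: $2,446,939.1968… × (1 + 0.0135)^9 = $2,760,812.7701…
Penalty: 13 × 1.5% × $3,156,979.00 = $615,610.91…
Final settlement = outstanding balance + penalty = $2,760,812.7701… + $615,610.91… = $3,376,423.68

$3,376,423.68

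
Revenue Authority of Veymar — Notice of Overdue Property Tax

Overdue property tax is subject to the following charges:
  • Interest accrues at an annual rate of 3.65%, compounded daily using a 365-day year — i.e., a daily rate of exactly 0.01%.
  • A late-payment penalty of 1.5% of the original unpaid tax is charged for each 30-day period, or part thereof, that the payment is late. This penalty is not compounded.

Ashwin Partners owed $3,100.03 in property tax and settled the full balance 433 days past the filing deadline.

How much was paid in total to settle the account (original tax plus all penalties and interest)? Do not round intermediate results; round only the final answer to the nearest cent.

Penalty periods: ⌈433/30⌉ = 15; penalty = 15 × 1.5% × $3,100.03 = $697.51…
Interest: $3,100.03 × ((1 + 0.0001)^433 − 1) = $3,100.03 × 0.04424886… = $137.1728…
Total = $3,100.03 + $697.5068… + $137.1728… = $3,934.71

$3,934.71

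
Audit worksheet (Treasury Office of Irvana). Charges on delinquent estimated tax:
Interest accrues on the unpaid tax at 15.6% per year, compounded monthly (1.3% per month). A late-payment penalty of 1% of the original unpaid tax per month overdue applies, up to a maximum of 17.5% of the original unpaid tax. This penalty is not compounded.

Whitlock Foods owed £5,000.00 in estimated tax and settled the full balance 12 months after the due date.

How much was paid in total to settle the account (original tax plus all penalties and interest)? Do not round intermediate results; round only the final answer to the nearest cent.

£6,438.26

Penalty: 12 × 1% × £5,000.00 = £600.00 (below the 17.5% cap of £875.00)
Interest: £5,000.00 × ((1 + 0.013)^12 − 1) = £5,000.00 × 0.1676518… = £838.2589…
Total = £5,000.00 + £600.0000 + £838.2589… = £6,438.26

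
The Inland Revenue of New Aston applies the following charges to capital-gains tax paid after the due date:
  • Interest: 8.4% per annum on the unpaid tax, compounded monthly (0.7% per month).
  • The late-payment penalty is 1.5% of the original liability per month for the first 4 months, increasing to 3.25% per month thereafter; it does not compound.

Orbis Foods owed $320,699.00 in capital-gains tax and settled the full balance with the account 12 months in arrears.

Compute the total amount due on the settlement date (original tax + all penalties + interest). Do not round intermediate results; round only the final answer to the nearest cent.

Penalty, months 1–4: 4 × 1.5% × $320,699.00 = $19,241.94
Penalty, months 5–12: 8 × 3.25% × $320,699.00 = $83,381.74
Interest: $320,699.00 × ((1 + 0.007)^12 − 1) = $320,699.00 × 0.0873107… = $28,000.4420…
Total = $320,699.00 + $102,623.6800 + $28,000.4420… = $451,323.12

$451,323.12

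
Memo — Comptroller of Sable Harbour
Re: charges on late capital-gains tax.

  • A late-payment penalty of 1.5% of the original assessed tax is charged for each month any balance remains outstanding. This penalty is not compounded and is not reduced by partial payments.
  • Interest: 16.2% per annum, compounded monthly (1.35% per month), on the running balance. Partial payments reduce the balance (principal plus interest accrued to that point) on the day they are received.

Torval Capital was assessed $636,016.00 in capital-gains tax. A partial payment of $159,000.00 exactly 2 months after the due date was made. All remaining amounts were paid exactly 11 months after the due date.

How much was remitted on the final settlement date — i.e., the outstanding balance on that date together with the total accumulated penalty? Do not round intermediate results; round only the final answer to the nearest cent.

Balance at month 2: $636,016.0000 × (1 + 0.0135)^2 = $653,304.3459…
After $159,000.00 payment: $653,304.3459… − $159,000.00 = $494,304.3459…
Balance at month 11: $494,304.3459… × (1 + 0.0135)^9 = $557,709.7103…
Penalty: 11 × 1.5% × $636,016.00 = $104,942.64
Final settlement = outstanding balance + penalty = $557,709.7103… + $104,942.64 = $662,652.35

$662,652.35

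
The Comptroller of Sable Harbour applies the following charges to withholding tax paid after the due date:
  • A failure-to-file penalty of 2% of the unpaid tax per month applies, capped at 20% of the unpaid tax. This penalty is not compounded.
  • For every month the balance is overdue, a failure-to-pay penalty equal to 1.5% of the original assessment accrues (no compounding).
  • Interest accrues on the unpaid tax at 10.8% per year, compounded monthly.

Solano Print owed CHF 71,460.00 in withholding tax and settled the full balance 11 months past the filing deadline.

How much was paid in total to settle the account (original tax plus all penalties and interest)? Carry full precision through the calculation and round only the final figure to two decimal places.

Failure-to-file: 11 × 2% × CHF 71,460.00 = CHF 15,721.20, capped at 20% × CHF 71,460.00 = CHF 14,292.00
Failure-to-pay penalty: 11 × 1.5% × CHF 71,460.00 = CHF 11,790.90
Interest (10.8%/yr ÷ 12 = 0.9%/month): CHF 71,460.00 × ((1 + 0.009)^11 − 1) = CHF 7,401.6466…
Total = CHF 71,460.00 + CHF 26,082.9000 + CHF 7,401.6466… = CHF 104,944.55

CHF 104,944.55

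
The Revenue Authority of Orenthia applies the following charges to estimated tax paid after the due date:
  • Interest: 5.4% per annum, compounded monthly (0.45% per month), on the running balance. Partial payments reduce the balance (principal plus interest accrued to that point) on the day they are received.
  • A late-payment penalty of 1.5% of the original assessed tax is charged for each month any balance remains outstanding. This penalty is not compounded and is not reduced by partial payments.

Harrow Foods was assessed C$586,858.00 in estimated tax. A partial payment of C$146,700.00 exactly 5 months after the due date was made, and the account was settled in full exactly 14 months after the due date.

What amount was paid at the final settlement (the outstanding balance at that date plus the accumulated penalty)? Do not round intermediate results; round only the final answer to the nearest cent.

C$595,421.95

Balance at month 5: C$586,858.0000 × (1 + 0.0045)^5 = C$600,181.6797…
After C$146,700.00 payment: C$600,181.6797… − C$146,700.00 = C$453,481.6797…
Balance at month 14: C$453,481.6797… × (1 + 0.0045)^9 = C$472,181.7706…
Penalty: 14 × 1.5% × C$586,858.00 = C$123,240.18
Final settlement = outstanding balance + penalty = C$472,181.7706… + C$123,240.18 = C$595,421.95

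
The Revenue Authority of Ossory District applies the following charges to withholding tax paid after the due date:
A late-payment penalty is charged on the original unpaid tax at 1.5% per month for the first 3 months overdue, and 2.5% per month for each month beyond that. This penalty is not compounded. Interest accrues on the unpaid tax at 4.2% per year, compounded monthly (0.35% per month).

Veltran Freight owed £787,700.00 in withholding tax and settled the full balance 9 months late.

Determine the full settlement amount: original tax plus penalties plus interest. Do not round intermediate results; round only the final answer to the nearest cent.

£966,464.28

Penalty, months 1–3: 3 × 1.5% × £787,700.00 = £35,446.50
Penalty, months 4–9: 6 × 2.5% × £787,700.00 = £118,155.00
Interest: £787,700.00 × ((1 + 0.0035)^9 − 1) = £787,700.00 × 0.0319446… = £25,162.7775…
Total = £787,700.00 + £153,601.5000 + £25,162.7775… = £966,464.28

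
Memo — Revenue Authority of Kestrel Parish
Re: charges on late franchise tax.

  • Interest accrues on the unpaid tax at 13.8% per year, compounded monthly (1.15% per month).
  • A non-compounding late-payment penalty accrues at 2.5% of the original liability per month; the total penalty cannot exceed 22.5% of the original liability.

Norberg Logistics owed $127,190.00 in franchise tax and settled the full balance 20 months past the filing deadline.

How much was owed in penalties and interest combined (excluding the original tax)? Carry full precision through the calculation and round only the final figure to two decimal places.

$61,299.12

Penalty (uncapped): 20 × 2.5% × $127,190.00 = $63,595.00; cap = 22.5% × $127,190.00 = $28,617.75 → penalty = $28,617.75
Interest: $127,190.00 × ((1 + 0.0115)^20 − 1) = $127,190.00 × 0.2569492… = $32,681.3747…
Penalties + interest = $28,617.7500 + $32,681.3747… = $61,299.12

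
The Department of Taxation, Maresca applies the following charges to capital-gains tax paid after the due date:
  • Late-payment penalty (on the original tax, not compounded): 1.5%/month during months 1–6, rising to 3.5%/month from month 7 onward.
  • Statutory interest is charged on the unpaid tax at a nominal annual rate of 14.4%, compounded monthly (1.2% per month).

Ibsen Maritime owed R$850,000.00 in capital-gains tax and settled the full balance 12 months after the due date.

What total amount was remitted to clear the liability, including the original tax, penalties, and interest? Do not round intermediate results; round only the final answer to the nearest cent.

R$1,235,810.43

Penalty, months 1–6: 6 × 1.5% × R$850,000.00 = R$76,500.00
Penalty, months 7–12: 6 × 3.5% × R$850,000.00 = R$178,500.00
Interest: R$850,000.00 × ((1 + 0.012)^12 − 1) = R$850,000.00 × 0.1538946… = R$130,810.4306…
Total = R$850,000.00 + R$255,000.0000 + R$130,810.4306… = R$1,235,810.43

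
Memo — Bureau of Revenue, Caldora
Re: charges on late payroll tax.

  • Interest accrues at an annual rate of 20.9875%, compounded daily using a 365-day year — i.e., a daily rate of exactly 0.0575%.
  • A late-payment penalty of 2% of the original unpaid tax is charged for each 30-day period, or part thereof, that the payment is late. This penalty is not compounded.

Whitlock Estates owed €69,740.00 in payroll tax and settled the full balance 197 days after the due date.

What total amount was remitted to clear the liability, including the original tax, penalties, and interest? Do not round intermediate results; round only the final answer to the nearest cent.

€87,865.66

Penalty periods: ⌈197/30⌉ = 7; penalty = 7 × 2% × €69,740.00 = €9,763.60
Interest: €69,740.00 × ((1 + 0.000575)^197 − 1) = €69,740.00 × 0.11990342… = €8,362.0642…
Total = €69,740.00 + €9,763.6000 + €8,362.0642… = €87,865.66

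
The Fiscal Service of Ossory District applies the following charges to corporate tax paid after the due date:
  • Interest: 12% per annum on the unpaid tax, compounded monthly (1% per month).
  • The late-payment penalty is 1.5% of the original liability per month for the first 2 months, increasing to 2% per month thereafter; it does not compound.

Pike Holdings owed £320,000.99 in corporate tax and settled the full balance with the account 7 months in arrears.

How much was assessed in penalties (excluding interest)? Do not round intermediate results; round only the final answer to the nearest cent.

£41,600.13

Penalty, months 1–2: 2 × 1.5% × £320,000.99 = £9,600.03…
Penalty, months 3–7: 5 × 2% × £320,000.99 = £32,000.10…
Total penalty = £9,600.03… + £32,000.10… = £41,600.13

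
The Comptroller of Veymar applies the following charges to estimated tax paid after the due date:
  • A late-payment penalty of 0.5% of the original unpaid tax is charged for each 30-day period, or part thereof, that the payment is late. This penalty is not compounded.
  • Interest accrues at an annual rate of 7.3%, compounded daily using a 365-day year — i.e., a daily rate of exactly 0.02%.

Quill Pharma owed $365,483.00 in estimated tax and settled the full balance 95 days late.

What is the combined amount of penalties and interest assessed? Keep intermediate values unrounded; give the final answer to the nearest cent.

$14,319.52

Penalty periods: ⌈95/30⌉ = 4; penalty = 4 × 0.5% × $365,483.00 = $7,309.66
Interest: $365,483.00 × ((1 + 0.0002)^95 − 1) = $365,483.00 × 0.01917971… = $7,009.8588…
Penalties + interest = $7,309.6600 + $7,009.8588… = $14,319.52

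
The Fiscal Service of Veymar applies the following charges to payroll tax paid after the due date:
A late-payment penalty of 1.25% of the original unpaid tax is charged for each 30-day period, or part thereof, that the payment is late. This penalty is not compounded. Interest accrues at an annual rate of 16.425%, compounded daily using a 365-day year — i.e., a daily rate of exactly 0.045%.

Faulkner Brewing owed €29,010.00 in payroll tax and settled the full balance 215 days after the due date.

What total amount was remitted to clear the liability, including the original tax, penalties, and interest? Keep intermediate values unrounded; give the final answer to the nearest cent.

Penalty periods: ⌈215/30⌉ = 8; penalty = 8 × 1.25% × €29,010.00 = €2,901.00
Interest: €29,010.00 × ((1 + 0.00045)^215 − 1) = €29,010.00 × 0.10156097… = €2,946.2837…
Total = €29,010.00 + €2,901.0000 + €2,946.2837… = €34,857.28

€34,857.28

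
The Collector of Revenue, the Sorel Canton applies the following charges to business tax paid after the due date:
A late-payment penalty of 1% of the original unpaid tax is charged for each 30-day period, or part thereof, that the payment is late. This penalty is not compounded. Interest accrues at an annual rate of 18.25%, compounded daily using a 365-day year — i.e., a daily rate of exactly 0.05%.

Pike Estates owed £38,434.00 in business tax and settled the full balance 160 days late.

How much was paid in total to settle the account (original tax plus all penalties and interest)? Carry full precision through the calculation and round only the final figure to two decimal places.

£43,940.26

Penalty periods: ⌈160/30⌉ = 6; penalty = 6 × 1% × £38,434.00 = £2,306.04
Interest: £38,434.00 × ((1 + 0.0005)^160 − 1) = £38,434.00 × 0.08326541… = £3,200.2227…
Total = £38,434.00 + £2,306.0400 + £3,200.2227… = £43,940.26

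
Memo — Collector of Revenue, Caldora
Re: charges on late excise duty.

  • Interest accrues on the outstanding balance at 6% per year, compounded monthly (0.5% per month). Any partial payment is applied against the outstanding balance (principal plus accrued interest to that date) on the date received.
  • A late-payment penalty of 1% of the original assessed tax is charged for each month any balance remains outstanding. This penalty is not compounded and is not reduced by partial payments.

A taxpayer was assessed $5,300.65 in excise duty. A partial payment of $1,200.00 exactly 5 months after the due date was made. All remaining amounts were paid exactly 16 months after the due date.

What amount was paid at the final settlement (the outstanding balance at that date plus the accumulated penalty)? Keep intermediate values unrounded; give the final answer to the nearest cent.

Balance at month 5: $5,300.6500 × (1 + 0.005)^5 = $5,434.4981…
After $1,200.00 payment: $5,434.4981… − $1,200.00 = $4,234.4981…
Balance at month 16: $4,234.4981… × (1 + 0.005)^11 = $4,473.3061…
Penalty: 16 × 1% × $5,300.65 = $848.10…
Final settlement = outstanding balance + penalty = $4,473.3061… + $848.10… = $5,321.41

$5,321.41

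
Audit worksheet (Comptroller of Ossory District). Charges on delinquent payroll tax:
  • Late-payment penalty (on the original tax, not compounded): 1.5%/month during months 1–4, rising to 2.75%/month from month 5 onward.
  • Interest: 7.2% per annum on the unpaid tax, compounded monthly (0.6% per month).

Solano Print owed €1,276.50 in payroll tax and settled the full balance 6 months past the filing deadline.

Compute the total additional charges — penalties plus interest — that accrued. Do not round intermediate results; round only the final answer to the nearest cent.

Penalty, months 1–4: 4 × 1.5% × €1,276.50 = €76.59
Penalty, months 5–6: 2 × 2.75% × €1,276.50 = €70.21…
Interest: €1,276.50 × ((1 + 0.006)^6 − 1) = €1,276.50 × 0.0365443… = €46.6488…
Penalties + interest = €146.7975 + €46.6488… = €193.45

€193.45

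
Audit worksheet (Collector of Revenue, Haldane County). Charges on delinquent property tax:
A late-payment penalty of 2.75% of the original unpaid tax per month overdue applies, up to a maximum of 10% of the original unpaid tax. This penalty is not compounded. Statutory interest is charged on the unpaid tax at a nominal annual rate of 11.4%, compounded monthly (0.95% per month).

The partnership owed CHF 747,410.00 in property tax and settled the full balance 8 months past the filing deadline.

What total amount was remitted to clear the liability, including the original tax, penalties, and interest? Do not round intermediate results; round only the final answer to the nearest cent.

CHF 880,879.18

Penalty (uncapped): 8 × 2.75% × CHF 747,410.00 = CHF 164,430.20; cap = 10% × CHF 747,410.00 = CHF 74,741.00 → penalty = CHF 74,741.00
Interest: CHF 747,410.00 × ((1 + 0.0095)^8 − 1) = CHF 747,410.00 × 0.0785756… = CHF 58,728.1799…
Total = CHF 747,410.00 + CHF 74,741.0000 + CHF 58,728.1799… = CHF 880,879.18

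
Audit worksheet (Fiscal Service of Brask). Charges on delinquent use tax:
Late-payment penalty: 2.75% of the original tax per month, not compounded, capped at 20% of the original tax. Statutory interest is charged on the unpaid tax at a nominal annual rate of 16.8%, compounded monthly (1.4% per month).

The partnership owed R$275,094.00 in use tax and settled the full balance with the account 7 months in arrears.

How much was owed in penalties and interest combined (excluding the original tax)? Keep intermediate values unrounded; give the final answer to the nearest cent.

Penalty: 7 × 2.75% × R$275,094.00 = R$52,955.60… (below the 20% cap of R$55,018.80)
Interest: R$275,094.00 × ((1 + 0.014)^7 − 1) = R$275,094.00 × 0.1022134… = R$28,118.2919…
Penalties + interest = R$52,955.5950 + R$28,118.2919… = R$81,073.89

R$81,073.89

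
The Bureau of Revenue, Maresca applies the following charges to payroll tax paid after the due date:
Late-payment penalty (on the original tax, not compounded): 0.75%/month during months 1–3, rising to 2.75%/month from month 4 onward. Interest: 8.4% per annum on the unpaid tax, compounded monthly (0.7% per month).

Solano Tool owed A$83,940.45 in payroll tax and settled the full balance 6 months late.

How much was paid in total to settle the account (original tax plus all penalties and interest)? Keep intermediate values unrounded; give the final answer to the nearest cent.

A$96,341.97

Penalty, months 1–3: 3 × 0.75% × A$83,940.45 = A$1,888.66…
Penalty, months 4–6: 3 × 2.75% × A$83,940.45 = A$6,925.09…
Interest: A$83,940.45 × ((1 + 0.007)^6 − 1) = A$83,940.45 × 0.0427419… = A$3,587.7740…
Total = A$83,940.45 + A$8,813.7473… + A$3,587.7740… = A$96,341.97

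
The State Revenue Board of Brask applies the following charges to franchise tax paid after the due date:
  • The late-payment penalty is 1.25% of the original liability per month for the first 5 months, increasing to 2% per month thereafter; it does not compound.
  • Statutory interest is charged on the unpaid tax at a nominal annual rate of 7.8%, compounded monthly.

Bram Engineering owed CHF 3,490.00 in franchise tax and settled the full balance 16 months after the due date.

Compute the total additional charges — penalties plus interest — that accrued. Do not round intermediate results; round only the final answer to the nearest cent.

Penalty, months 1–5: 5 × 1.25% × CHF 3,490.00 = CHF 218.13…
Penalty, months 6–16: 11 × 2% × CHF 3,490.00 = CHF 767.80
Interest (7.8%/yr ÷ 12 = 0.65%/month): CHF 3,490.00 × ((1 + 0.0065)^16 − 1) = CHF 381.2025…
Penalties + interest = CHF 985.9250 + CHF 381.2025… = CHF 1,367.13

CHF 1,367.13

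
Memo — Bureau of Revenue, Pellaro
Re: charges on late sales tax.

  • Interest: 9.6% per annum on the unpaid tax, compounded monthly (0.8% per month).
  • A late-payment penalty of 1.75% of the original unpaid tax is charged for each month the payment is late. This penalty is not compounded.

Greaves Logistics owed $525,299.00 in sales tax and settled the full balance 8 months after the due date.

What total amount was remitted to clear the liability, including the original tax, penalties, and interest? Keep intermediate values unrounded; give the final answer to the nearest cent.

$633,416.54

Late-payment penalty: 8 × 1.75% × $525,299.00 = $73,541.86
Interest: $525,299.00 × ((1 + 0.008)^8 − 1) = $525,299.00 × 0.0658210… = $34,575.6848…
Total = $525,299.00 + $73,541.8600 + $34,575.6848… = $633,416.54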